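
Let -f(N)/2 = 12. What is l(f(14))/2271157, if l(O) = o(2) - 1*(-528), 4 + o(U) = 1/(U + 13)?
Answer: 1123/4866765 ≈ 0.00023075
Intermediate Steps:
o(U) = -4 + 1/(13 + U) (o(U) = -4 + 1/(U + 13) = -4 + 1/(13 + U))
f(N) = -24 (f(N) = -2*12 = -24)
l(O) = 7861/15 (l(O) = (-51 - 4*2)/(13 + 2) - 1*(-528) = (-51 - 8)/15 + 528 = (1/15)*(-59) + 528 = -59/15 + 528 = 7861/15)
l(f(14))/2271157 = (7861/15)/2271157 = (7861/15)*(1/2271157) = 1123/4866765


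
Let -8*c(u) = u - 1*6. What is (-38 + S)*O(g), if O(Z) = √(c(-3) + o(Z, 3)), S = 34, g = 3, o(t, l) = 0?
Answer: -3*√2 ≈ -4.2426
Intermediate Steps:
c(u) = ¾ - u/8 (c(u) = -(u - 1*6)/8 = -(u - 6)/8 = -(-6 + u)/8 = ¾ - u/8)
O(Z) = 3*√2/4 (O(Z) = √((¾ - ⅛*(-3)) + 0) = √((¾ + 3/8) + 0) = √(9/8 + 0) = √(9/8) = 3*√2/4)
(-38 + S)*O(g) = (-38 + 34)*(3*√2/4) = -3*√2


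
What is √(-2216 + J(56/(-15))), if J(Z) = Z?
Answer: 4*I*√31215/15 ≈ 47.114*I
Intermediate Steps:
√(-2216 + J(56/(-15))) = √(-2216 + 56/(-15)) = √(-2216 + 56*(-1/15)) = √(-2216 - 56/15) = √(-33296/15) = 4*I*√31215/15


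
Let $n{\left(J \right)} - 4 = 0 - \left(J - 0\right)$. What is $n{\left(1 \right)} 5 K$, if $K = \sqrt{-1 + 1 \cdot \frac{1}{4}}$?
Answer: $\frac{15 i \sqrt{3}}{2} \approx 12.99 i$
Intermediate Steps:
$n{\left(J \right)} = 4 - J$ ($n{\left(J \right)} = 4 + \left(0 - \left(J - 0\right)\right) = 4 + \left(0 - \left(J + 0\right)\right) = 4 + \left(0 - J\right) = 4 - J$)
$K = \frac{i \sqrt{3}}{2}$ ($K = \sqrt{-1 + 1 \cdot \frac{1}{4}} = \sqrt{-1 + \frac{1}{4}} = \sqrt{- \frac{3}{4}} = \frac{i \sqrt{3}}{2} \approx 0.86602 i$)
$n{\left(1 \right)} 5 K = \left(4 - 1\right) 5 \frac{i \sqrt{3}}{2} = 3 \cdot 5 \frac{i \sqrt{3}}{2} = 15 \frac{i \sqrt{3}}{2} = \frac{15 i \sqrt{3}}{2}$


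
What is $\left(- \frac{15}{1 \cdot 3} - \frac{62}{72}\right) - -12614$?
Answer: $\frac{453893}{36} \approx 12608.0$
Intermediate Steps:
$\left(- \frac{15}{1 \cdot 3} - \frac{62}{72}\right) - -12614 = \left(- \frac{15}{3} - \frac{31}{36}\right) + 12614 = \left(\left(-15\right) \frac{1}{3} - \frac{31}{36}\right) + 12614 = \left(-5 - \frac{31}{36}\right) + 12614 = - \frac{211}{36} + 12614 = \frac{453893}{36}$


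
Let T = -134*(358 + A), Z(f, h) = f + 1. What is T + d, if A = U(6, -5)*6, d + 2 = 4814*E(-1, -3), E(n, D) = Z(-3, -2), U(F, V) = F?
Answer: -62426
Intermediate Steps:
Z(f, h) = 1 + f
E(n, D) = -2 (E(n, D) = 1 - 3 = -2)
d = -9630 (d = -2 + 4814*(-2) = -2 - 9628 = -9630)
A = 36 (A = 6*6 = 36)
T = -52796 (T = -134*(358 + 36) = -134*394 = -52796)
T + d = -52796 - 9630 = -62426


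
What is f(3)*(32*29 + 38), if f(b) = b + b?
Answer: 5796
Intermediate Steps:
f(b) = 2*b
f(3)*(32*29 + 38) = (2*3)*(32*29 + 38) = 6*(928 + 38) = 6*966 = 5796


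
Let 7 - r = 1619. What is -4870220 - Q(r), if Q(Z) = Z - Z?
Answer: -4870220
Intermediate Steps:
r = -1612 (r = 7 - 1*1619 = 7 - 1619 = -1612)
Q(Z) = 0
-4870220 - Q(r) = -4870220 - 1*0 = -4870220 + 0 = -4870220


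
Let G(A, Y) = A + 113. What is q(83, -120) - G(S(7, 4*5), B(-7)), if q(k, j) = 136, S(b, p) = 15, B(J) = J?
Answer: 8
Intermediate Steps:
G(A, Y) = 113 + A
q(83, -120) - G(S(7, 4*5), B(-7)) = 136 - (113 + 15) = 136 - 1*128 = 136 - 128 = 8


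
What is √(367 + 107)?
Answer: √474 ≈ 21.772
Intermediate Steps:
√(367 + 107) = √474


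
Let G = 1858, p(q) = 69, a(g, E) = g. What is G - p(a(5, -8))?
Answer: 1789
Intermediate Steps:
G - p(a(5, -8)) = 1858 - 1*69 = 1858 - 69 = 1789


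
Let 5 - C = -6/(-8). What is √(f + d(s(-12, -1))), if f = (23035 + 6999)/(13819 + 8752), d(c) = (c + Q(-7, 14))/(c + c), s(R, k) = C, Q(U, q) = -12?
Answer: √246689067370/767414 ≈ 0.64721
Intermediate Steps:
C = 17/4 (C = 5 - (-6)/(-8) = 5 - (-6)*(-1)/8 = 5 - 1*¾ = 5 - ¾ = 17/4 ≈ 4.2500)
s(R, k) = 17/4
d(c) = (-12 + c)/(2*c) (d(c) = (c - 12)/(c + c) = (-12 + c)/((2*c)) = (-12 + c)*(1/(2*c)) = (-12 + c)/(2*c))
f = 30034/22571 ≈ 1.3306
√(f + d(s(-12, -1))) = √(30034/22571 + (-12 + 17/4)/(2*(17/4))) = √(30034/22571 + (½)*(4/17)*(-31/4)) = √(30034/22571 - 31/34) = √(321455/767414) = √246689067370/767414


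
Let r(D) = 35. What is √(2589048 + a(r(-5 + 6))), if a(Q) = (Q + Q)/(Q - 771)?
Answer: √21913701467/92 ≈ 1609.1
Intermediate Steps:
a(Q) = 2*Q/(-771 + Q) (a(Q) = (2*Q)/(-771 + Q) = 2*Q/(-771 + Q))
√(2589048 + a(r(-5 + 6))) = √(2589048 + 2*35/(-771 + 35)) = √(2589048 + 2*35/(-736)) = √(2589048 + 2*35*(-1/736)) = √(2589048 - 35/368) = √(952769629/368) = √21913701467/92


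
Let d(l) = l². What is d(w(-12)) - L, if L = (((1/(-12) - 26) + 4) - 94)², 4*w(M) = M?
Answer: -1939153/144 ≈ -13466.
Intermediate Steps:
w(M) = M/4
L = 1940449/144 (L = (((-1/12 - 26) + 4) - 94)² = ((-313/12 + 4) - 94)² = (-265/12 - 94)² = (-1393/12)² = 1940449/144 ≈ 13475.)
d(w(-12)) - L = ((¼)*(-12))² - 1*1940449/144 = (-3)² - 1940449/144 = 9 - 1940449/144 = -1939153/144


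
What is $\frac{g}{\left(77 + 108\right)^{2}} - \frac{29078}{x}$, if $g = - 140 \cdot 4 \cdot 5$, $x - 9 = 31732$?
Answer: $- \frac{43362774}{43453429} \approx -0.99791$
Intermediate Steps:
$x = 31741$ ($x = 9 + 31732 = 31741$)
$g = -2800$ ($g = \left(-140\right) 20 = -2800$)
$\frac{g}{\left(77 + 108\right)^{2}} - \frac{29078}{x} = - \frac{2800}{\left(77 + 108\right)^{2}} - \frac{29078}{31741} = - \frac{2800}{185^{2}} - \frac{29078}{31741} = - \frac{2800}{34225} - \frac{29078}{31741} = \left(-2800\right) \frac{1}{34225} - \frac{29078}{31741} = - \frac{112}{1369} - \frac{29078}{31741} = - \frac{43362774}{43453429}$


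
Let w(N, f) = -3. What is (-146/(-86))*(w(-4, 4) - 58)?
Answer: -4453/43 ≈ -103.56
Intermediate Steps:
(-146/(-86))*(w(-4, 4) - 58) = (-146/(-86))*(-3 - 58) = -146*(-1/86)*(-61) = (73/43)*(-61) = -4453/43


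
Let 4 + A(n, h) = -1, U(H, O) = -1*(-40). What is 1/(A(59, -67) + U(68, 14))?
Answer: 1/35 ≈ 0.028571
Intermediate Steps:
U(H, O) = 40
A(n, h) = -5 (A(n, h) = -4 - 1 = -5)
1/(A(59, -67) + U(68, 14)) = 1/(-5 + 40) = 1/35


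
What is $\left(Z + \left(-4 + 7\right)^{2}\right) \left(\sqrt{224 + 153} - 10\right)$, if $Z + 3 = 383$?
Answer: $-3890 + 389 \sqrt{377} \approx 3663.0$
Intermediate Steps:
$Z = 380$ ($Z = -3 + 383 = 380$)
$\left(Z + \left(-4 + 7\right)^{2}\right) \left(\sqrt{224 + 153} - 10\right) = \left(380 + \left(-4 + 7\right)^{2}\right) \left(\sqrt{224 + 153} - 10\right) = \left(380 + 3^{2}\right) \left(\sqrt{377} - 10\right) = \left(380 + 9\right) \left(-10 + \sqrt{377}\right) = 389 \left(-10 + \sqrt{377}\right) = -3890 + 389 \sqrt{377}$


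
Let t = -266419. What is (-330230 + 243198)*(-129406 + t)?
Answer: 34449441400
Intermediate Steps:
(-330230 + 243198)*(-129406 + t) = (-330230 + 243198)*(-129406 - 266419) = -87032*(-395825) = 34449441400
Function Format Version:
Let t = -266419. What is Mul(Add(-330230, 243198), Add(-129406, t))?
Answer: 34449441400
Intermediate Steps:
Mul(Add(-330230, 243198), Add(-129406, t)) = Mul(Add(-330230, 243198), Add(-129406, -266419)) = Mul(-87032, -395825) = 34449441400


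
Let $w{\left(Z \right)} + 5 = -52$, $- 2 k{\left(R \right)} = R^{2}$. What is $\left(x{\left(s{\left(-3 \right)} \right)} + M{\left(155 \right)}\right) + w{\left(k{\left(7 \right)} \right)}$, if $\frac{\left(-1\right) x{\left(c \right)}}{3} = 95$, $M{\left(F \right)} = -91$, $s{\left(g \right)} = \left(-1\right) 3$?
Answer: $-433$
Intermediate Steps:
$k{\left(R \right)} = - \frac{R^{2}}{2}$
$s{\left(g \right)} = -3$
$x{\left(c \right)} = -285$ ($x{\left(c \right)} = \left(-3\right) 95 = -285$)
$w{\left(Z \right)} = -57$ ($w{\left(Z \right)} = -5 - 52 = -57$)
$\left(x{\left(s{\left(-3 \right)} \right)} + M{\left(155 \right)}\right) + w{\left(k{\left(7 \right)} \right)} = \left(-285 - 91\right) - 57 = -376 - 57 = -433$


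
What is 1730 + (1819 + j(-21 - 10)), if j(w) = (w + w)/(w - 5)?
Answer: 63913/18 ≈ 3550.7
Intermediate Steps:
j(w) = 2*w/(-5 + w) (j(w) = (2*w)/(-5 + w) = 2*w/(-5 + w))
1730 + (1819 + j(-21 - 10)) = 1730 + (1819 + 2*(-21 - 10)/(-5 + (-21 - 10))) = 1730 + (1819 + 2*(-31)/(-5 - 31)) = 1730 + (1819 + 2*(-31)/(-36)) = 1730 + (1819 + 2*(-31)*(-1/36)) = 1730 + (1819 + 31/18) = 1730 + 32773/18 = 63913/18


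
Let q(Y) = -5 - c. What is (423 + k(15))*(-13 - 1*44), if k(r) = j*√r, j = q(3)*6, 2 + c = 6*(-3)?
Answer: -24111 - 5130*√15 ≈ -43979.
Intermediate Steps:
c = -20 (c = -2 + 6*(-3) = -2 - 18 = -20)
q(Y) = 15 (q(Y) = -5 - 1*(-20) = -5 + 20 = 15)
j = 90 (j = 15*6 = 90)
k(r) = 90*√r
(423 + k(15))*(-13 - 1*44) = (423 + 90*√15)*(-13 - 1*44) = (423 + 90*√15)*(-13 - 44) = (423 + 90*√15)*(-57) = -24111 - 5130*√15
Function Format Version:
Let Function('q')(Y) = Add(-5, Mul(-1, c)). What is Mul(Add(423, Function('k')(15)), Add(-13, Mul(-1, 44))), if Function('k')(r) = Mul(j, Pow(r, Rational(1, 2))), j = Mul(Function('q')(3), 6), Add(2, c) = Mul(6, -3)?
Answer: Add(-24111, Mul(-5130, Pow(15, Rational(1, 2)))) ≈ -43979.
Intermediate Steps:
c = -20 (c = Add(-2, Mul(6, -3)) = Add(-2, -18) = -20)
Function('q')(Y) = 15 (Function('q')(Y) = Add(-5, Mul(-1, -20)) = Add(-5, 20) = 15)
j = 90 (j = Mul(15, 6) = 90)
Function('k')(r) = Mul(90, Pow(r, Rational(1, 2)))
Mul(Add(423, Function('k')(15)), Add(-13, Mul(-1, 44))) = Mul(Add(423, Mul(90, Pow(15, Rational(1, 2)))), Add(-13, Mul(-1, 44))) = Mul(Add(423, Mul(90, Pow(15, Rational(1, 2)))), Add(-13, -44)) = Mul(Add(423, Mul(90, Pow(15, Rational(1, 2)))), -57) = Add(-24111, Mul(-5130, Pow(15, Rational(1, 2))))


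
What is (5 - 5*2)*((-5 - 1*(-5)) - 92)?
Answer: 460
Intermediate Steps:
(5 - 5*2)*((-5 - 1*(-5)) - 92) = (5 - 10)*((-5 + 5) - 92) = -5*(0 - 92) = -5*(-92) = 460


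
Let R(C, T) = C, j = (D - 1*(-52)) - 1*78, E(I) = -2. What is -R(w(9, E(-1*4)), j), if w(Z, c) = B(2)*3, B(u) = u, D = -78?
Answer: -6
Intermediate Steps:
w(Z, c) = 6 (w(Z, c) = 2*3 = 6)
j = -104 (j = (-78 - 1*(-52)) - 1*78 = (-78 + 52) - 78 = -26 - 78 = -104)
-R(w(9, E(-1*4)), j) = -1*6 = -6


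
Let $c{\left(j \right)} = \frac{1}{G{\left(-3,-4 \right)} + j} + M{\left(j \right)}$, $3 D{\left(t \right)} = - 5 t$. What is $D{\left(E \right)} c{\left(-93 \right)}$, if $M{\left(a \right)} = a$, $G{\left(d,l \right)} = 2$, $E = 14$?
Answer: $\frac{84640}{39} \approx 2170.3$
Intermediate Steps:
$D{\left(t \right)} = - \frac{5 t}{3}$ ($D{\left(t \right)} = \frac{\left(-5\right) t}{3} = - \frac{5 t}{3}$)
$c{\left(j \right)} = j + \frac{1}{2 + j}$ ($c{\left(j \right)} = \frac{1}{2 + j} + j = j + \frac{1}{2 + j}$)
$D{\left(E \right)} c{\left(-93 \right)} = \left(- \frac{5}{3}\right) 14 \frac{1 + \left(-93\right)^{2} + 2 \left(-93\right)}{2 - 93} = - \frac{70 \frac{1 + 8649 - 186}{-91}}{3} = - \frac{70 \left(\left(- \frac{1}{91}\right) 8464\right)}{3} = \left(- \frac{70}{3}\right) \left(- \frac{8464}{91}\right) = \frac{84640}{39}$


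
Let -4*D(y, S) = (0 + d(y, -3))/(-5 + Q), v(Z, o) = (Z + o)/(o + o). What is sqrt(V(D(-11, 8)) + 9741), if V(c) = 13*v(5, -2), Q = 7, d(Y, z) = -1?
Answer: 15*sqrt(173)/2 ≈ 98.647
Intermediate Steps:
v(Z, o) = (Z + o)/(2*o) (v(Z, o) = (Z + o)/((2*o)) = (Z + o)*(1/(2*o)) = (Z + o)/(2*o))
D(y, S) = 1/8 (D(y, S) = -(0 - 1)/(4*(-5 + 7)) = -(-1)/(4*2) = -1/4*(-1/2) = 1/8)
V(c) = -39/4 (V(c) = 13*((1/2)*(5 - 2)/(-2)) = 13*((1/2)*(-1/2)*3) = 13*(-3/4) = -39/4)
sqrt(V(D(-11, 8)) + 9741) = sqrt(-39/4 + 9741) = sqrt(38925/4) = 15*sqrt(173)/2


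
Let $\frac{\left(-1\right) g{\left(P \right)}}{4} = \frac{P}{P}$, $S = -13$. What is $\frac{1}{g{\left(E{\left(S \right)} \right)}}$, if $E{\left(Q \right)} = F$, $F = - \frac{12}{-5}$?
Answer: $- \frac{1}{4} \approx -0.25$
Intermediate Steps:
$F = \frac{12}{5}$ ($F = \left(-12\right) \left(- \frac{1}{5}\right) = \frac{12}{5} \approx 2.4$)
$E{\left(Q \right)} = \frac{12}{5}$
$g{\left(P \right)} = -4$ ($g{\left(P \right)} = - 4 \frac{P}{P} = \left(-4\right) 1 = -4$)
$\frac{1}{g{\left(E{\left(S \right)} \right)}} = \frac{1}{-4} = - \frac{1}{4}$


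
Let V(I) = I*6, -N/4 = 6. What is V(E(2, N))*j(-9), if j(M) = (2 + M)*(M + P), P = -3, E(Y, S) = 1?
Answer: 504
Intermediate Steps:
N = -24 (N = -4*6 = -24)
j(M) = (-3 + M)*(2 + M) (j(M) = (2 + M)*(M - 3) = (2 + M)*(-3 + M) = (-3 + M)*(2 + M))
V(I) = 6*I
V(E(2, N))*j(-9) = (6*1)*(-6 + (-9)² - 1*(-9)) = 6*(-6 + 81 + 9) = 6*84 = 504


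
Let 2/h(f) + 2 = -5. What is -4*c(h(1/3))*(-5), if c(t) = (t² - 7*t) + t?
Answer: 1760/49 ≈ 35.918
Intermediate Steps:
h(f) = -2/7 (h(f) = 2/(-2 - 5) = 2/(-7) = 2*(-⅐) = -2/7)
c(t) = t² - 6*t
-4*c(h(1/3))*(-5) = -(-8)*(-6 - 2/7)/7*(-5) = -(-8)*(-44)/(7*7)*(-5) = -4*88/49*(-5) = -352/49*(-5) = 1760/49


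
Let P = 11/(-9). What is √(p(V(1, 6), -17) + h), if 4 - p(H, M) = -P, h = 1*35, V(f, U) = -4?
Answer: 2*√85/3 ≈ 6.1464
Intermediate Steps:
P = -11/9 (P = 11*(-⅑) = -11/9 ≈ -1.2222)
h = 35
p(H, M) = 25/9 (p(H, M) = 4 - (-1)*(-11)/9 = 4 - 1*11/9 = 4 - 11/9 = 25/9)
√(p(V(1, 6), -17) + h) = √(25/9 + 35) = √(340/9) = 2*√85/3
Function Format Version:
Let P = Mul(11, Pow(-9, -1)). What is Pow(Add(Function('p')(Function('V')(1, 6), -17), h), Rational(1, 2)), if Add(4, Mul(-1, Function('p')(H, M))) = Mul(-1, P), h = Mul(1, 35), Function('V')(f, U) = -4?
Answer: Mul(Rational(2, 3), Pow(85, Rational(1, 2))) ≈ 6.1464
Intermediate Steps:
P = Rational(-11, 9) (P = Mul(11, Rational(-1, 9)) = Rational(-11, 9) ≈ -1.2222)
h = 35
Function('p')(H, M) = Rational(25, 9) (Function('p')(H, M) = Add(4, Mul(-1, Mul(-1, Rational(-11, 9)))) = Add(4, Mul(-1, Rational(11, 9))) = Add(4, Rational(-11, 9)) = Rational(25, 9))
Pow(Add(Function('p')(Function('V')(1, 6), -17), h), Rational(1, 2)) = Pow(Add(Rational(25, 9), 35), Rational(1, 2)) = Pow(Rational(340, 9), Rational(1, 2)) = Mul(Rational(2, 3), Pow(85, Rational(1, 2)))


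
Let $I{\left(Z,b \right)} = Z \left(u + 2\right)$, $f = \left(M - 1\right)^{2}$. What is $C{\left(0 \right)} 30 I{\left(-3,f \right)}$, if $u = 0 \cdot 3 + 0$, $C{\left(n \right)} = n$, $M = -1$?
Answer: $0$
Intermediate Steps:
$f = 4$ ($f = \left(-1 - 1\right)^{2} = \left(-2\right)^{2} = 4$)
$u = 0$ ($u = 0 + 0 = 0$)
$I{\left(Z,b \right)} = 2 Z$ ($I{\left(Z,b \right)} = Z \left(0 + 2\right) = Z 2 = 2 Z$)
$C{\left(0 \right)} 30 I{\left(-3,f \right)} = 0 \cdot 30 \cdot 2 \left(-3\right) = 0 \left(-6\right) = 0$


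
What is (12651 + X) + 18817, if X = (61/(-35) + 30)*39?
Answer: 1139951/35 ≈ 32570.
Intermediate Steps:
X = 38571/35 (X = (61*(-1/35) + 30)*39 = (-61/35 + 30)*39 = (989/35)*39 = 38571/35 ≈ 1102.0)
(12651 + X) + 18817 = (12651 + 38571/35) + 18817 = 481356/35 + 18817 = 1139951/35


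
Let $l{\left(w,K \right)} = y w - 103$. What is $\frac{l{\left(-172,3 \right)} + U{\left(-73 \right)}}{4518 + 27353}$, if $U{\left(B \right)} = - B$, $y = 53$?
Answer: $- \frac{9146}{31871} \approx -0.28697$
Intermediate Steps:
$l{\left(w,K \right)} = -103 + 53 w$ ($l{\left(w,K \right)} = 53 w - 103 = -103 + 53 w$)
$\frac{l{\left(-172,3 \right)} + U{\left(-73 \right)}}{4518 + 27353} = \frac{\left(-103 + 53 \left(-172\right)\right) - -73}{4518 + 27353} = \frac{\left(-103 - 9116\right) + 73}{31871} = \left(-9219 + 73\right) \frac{1}{31871} = \left(-9146\right) \frac{1}{31871} = - \frac{9146}{31871}$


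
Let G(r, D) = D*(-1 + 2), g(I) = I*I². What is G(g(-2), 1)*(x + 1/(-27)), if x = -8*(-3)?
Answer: 647/27 ≈ 23.963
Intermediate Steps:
g(I) = I³
G(r, D) = D (G(r, D) = D*1 = D)
x = 24 (x = -4*(-6) = 24)
G(g(-2), 1)*(x + 1/(-27)) = 1*(24 + 1/(-27)) = 1*(24 - 1/27) = 1*(647/27) = 647/27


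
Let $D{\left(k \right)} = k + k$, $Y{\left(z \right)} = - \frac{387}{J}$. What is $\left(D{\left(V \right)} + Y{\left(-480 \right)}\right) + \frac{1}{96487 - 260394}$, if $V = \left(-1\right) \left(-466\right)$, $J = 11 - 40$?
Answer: $\frac{4493510376}{4753303} \approx 945.34$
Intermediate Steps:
$J = -29$ ($J = 11 - 40 = -29$)
$Y{\left(z \right)} = \frac{387}{29}$ ($Y{\left(z \right)} = - \frac{387}{-29} = \left(-387\right) \left(- \frac{1}{29}\right) = \frac{387}{29}$)
$V = 466$
$D{\left(k \right)} = 2 k$
$\left(D{\left(V \right)} + Y{\left(-480 \right)}\right) + \frac{1}{96487 - 260394} = \left(2 \cdot 466 + \frac{387}{29}\right) + \frac{1}{96487 - 260394} = \left(932 + \frac{387}{29}\right) + \frac{1}{-163907} = \frac{27415}{29} - \frac{1}{163907} = \frac{4493510376}{4753303}$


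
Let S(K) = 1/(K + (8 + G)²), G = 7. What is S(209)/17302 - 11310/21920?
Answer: -2123188429/4114969264 ≈ -0.51597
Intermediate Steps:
S(K) = 1/(225 + K) (S(K) = 1/(K + (8 + 7)²) = 1/(K + 15²) = 1/(K + 225) = 1/(225 + K))
S(209)/17302 - 11310/21920 = 1/((225 + 209)*17302) - 11310/21920 = (1/17302)/434 - 11310*1/21920 = (1/434)*(1/17302) - 1131/2192 = 1/7509068 - 1131/2192 = -2123188429/4114969264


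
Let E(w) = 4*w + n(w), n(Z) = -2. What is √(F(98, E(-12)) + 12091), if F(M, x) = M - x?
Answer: √12239 ≈ 110.63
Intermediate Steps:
E(w) = -2 + 4*w (E(w) = 4*w - 2 = -2 + 4*w)
√(F(98, E(-12)) + 12091) = √((98 - (-2 + 4*(-12))) + 12091) = √((98 - (-2 - 48)) + 12091) = √((98 - 1*(-50)) + 12091) = √((98 + 50) + 12091) = √(148 + 12091) = √12239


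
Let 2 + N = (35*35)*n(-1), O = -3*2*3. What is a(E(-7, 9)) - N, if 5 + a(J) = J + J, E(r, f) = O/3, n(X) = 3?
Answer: -3690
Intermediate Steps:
O = -18 (O = -6*3 = -18)
E(r, f) = -6 (E(r, f) = -18/3 = -18*⅓ = -6)
a(J) = -5 + 2*J (a(J) = -5 + (J + J) = -5 + 2*J)
N = 3673 (N = -2 + (35*35)*3 = -2 + 1225*3 = -2 + 3675 = 3673)
a(E(-7, 9)) - N = (-5 + 2*(-6)) - 1*3673 = (-5 - 12) - 3673 = -17 - 3673 = -3690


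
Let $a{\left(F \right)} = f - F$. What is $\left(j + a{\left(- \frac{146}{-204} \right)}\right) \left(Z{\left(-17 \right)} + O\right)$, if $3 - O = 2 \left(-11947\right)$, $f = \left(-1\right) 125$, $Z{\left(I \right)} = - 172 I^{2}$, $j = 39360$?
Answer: $- \frac{103292963467}{102} \approx -1.0127 \cdot 10^{9}$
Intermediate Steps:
$f = -125$
$a{\left(F \right)} = -125 - F$
$O = 23897$ ($O = 3 - 2 \left(-11947\right) = 3 - -23894 = 3 + 23894 = 23897$)
$\left(j + a{\left(- \frac{146}{-204} \right)}\right) \left(Z{\left(-17 \right)} + O\right) = \left(39360 - \left(125 - \frac{146}{-204}\right)\right) \left(- 172 \left(-17\right)^{2} + 23897\right) = \left(39360 - \left(125 - - \frac{73}{102}\right)\right) \left(\left(-172\right) 289 + 23897\right) = \left(39360 - \frac{12823}{102}\right) \left(-49708 + 23897\right) = \left(39360 - \frac{12823}{102}\right) \left(-25811\right) = \frac{4001897}{102} \left(-25811\right) = - \frac{103292963467}{102}$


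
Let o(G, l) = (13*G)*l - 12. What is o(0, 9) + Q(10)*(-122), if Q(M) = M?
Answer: -1232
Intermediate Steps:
o(G, l) = -12 + 13*G*l (o(G, l) = 13*G*l - 12 = -12 + 13*G*l)
o(0, 9) + Q(10)*(-122) = (-12 + 13*0*9) + 10*(-122) = (-12 + 0) - 1220 = -12 - 1220 = -1232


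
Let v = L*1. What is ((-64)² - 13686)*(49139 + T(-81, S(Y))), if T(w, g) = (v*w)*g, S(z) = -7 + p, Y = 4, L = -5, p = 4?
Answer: -459591160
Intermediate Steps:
v = -5 (v = -5*1 = -5)
S(z) = -3 (S(z) = -7 + 4 = -3)
T(w, g) = -5*g*w (T(w, g) = (-5*w)*g = -5*g*w)
((-64)² - 13686)*(49139 + T(-81, S(Y))) = ((-64)² - 13686)*(49139 - 5*(-3)*(-81)) = (4096 - 13686)*(49139 - 1215) = -9590*47924 = -459591160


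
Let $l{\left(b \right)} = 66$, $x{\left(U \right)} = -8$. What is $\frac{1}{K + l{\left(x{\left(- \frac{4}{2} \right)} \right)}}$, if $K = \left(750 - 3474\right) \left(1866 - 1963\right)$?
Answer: $\frac{1}{264294} \approx 3.7837 \cdot 10^{-6}$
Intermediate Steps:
$K = 264228$ ($K = \left(-2724\right) \left(-97\right) = 264228$)
$\frac{1}{K + l{\left(x{\left(- \frac{4}{2} \right)} \right)}} = \frac{1}{264228 + 66} = \frac{1}{264294}$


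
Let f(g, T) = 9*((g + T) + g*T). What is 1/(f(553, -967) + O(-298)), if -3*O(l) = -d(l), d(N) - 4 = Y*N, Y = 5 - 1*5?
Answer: -3/14449451 ≈ -2.0762e-7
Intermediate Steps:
Y = 0 (Y = 5 - 5 = 0)
d(N) = 4 (d(N) = 4 + 0*N = 4 + 0 = 4)
f(g, T) = 9*T + 9*g + 9*T*g (f(g, T) = 9*((T + g) + T*g) = 9*(T + g + T*g) = 9*T + 9*g + 9*T*g)
O(l) = 4/3 (O(l) = -(-1)*4/3 = -1/3*(-4) = 4/3)
1/(f(553, -967) + O(-298)) = 1/((9*(-967) + 9*553 + 9*(-967)*553) + 4/3) = 1/((-8703 + 4977 - 4812759) + 4/3) = 1/(-4816485 + 4/3) = 1/(-14449451/3) = -3/14449451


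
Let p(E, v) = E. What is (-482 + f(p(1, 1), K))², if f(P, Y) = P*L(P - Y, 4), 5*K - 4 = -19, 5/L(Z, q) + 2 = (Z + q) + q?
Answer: 927369/4 ≈ 2.3184e+5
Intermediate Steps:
L(Z, q) = 5/(-2 + Z + 2*q) (L(Z, q) = 5/(-2 + ((Z + q) + q)) = 5/(-2 + (Z + 2*q)) = 5/(-2 + Z + 2*q))
K = -3 (K = ⅘ + (⅕)*(-19) = ⅘ - 19/5 = -3)
f(P, Y) = 5*P/(6 + P - Y) (f(P, Y) = P*(5/(-2 + (P - Y) + 2*4)) = P*(5/(-2 + (P - Y) + 8)) = P*(5/(6 + P - Y)) = 5*P/(6 + P - Y))
(-482 + f(p(1, 1), K))² = (-482 + 5*1/(6 + 1 - 1*(-3)))² = (-482 + 5*1/(6 + 1 + 3))² = (-482 + 5*1/10)² = (-482 + 5*1*(⅒))² = (-482 + ½)² = (-963/2)² = 927369/4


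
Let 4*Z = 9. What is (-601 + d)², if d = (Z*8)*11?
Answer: 162409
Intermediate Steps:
Z = 9/4 (Z = (¼)*9 = 9/4 ≈ 2.2500)
d = 198 (d = ((9/4)*8)*11 = 18*11 = 198)
(-601 + d)² = (-601 + 198)² = (-403)² = 162409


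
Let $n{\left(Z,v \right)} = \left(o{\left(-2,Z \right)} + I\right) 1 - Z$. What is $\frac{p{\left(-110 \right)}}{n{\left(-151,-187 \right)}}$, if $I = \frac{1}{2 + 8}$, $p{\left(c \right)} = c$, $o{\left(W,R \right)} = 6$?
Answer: $- \frac{1100}{1571} \approx -0.70019$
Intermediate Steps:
$I = \frac{1}{10} \approx 0.1$
$n{\left(Z,v \right)} = \frac{61}{10} - Z$ ($n{\left(Z,v \right)} = \left(6 + \frac{1}{10}\right) 1 - Z = \frac{61}{10} \cdot 1 - Z = \frac{61}{10} - Z$)
$\frac{p{\left(-110 \right)}}{n{\left(-151,-187 \right)}} = - \frac{110}{\frac{61}{10} - -151} = - \frac{110}{\frac{61}{10} + 151} = - \frac{110}{\frac{1571}{10}} = \left(-110\right) \frac{10}{1571} = - \frac{1100}{1571}$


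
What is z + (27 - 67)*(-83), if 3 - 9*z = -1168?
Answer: 31051/9 ≈ 3450.1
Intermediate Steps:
z = 1171/9 (z = ⅓ - ⅑*(-1168) = ⅓ + 1168/9 = 1171/9 ≈ 130.11)
z + (27 - 67)*(-83) = 1171/9 + (27 - 67)*(-83) = 1171/9 - 40*(-83) = 1171/9 + 3320 = 31051/9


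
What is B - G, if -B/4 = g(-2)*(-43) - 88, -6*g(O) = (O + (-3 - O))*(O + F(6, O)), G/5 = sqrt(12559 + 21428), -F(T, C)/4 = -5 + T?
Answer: -164 - 5*sqrt(33987) ≈ -1085.8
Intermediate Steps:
F(T, C) = 20 - 4*T (F(T, C) = -4*(-5 + T) = 20 - 4*T)
G = 5*sqrt(33987) (G = 5*sqrt(12559 + 21428) = 5*sqrt(33987) ≈ 921.78)
g(O) = -2 + O/2 (g(O) = -(O + (-3 - O))*(O + (20 - 4*6))/6 = -(-1)*(O + (20 - 24))/2 = -(-1)*(O - 4)/2 = -(-1)*(-4 + O)/2 = -(12 - 3*O)/6 = -2 + O/2)
B = -164 (B = -4*((-2 + (1/2)*(-2))*(-43) - 88) = -4*((-2 - 1)*(-43) - 88) = -4*(-3*(-43) - 88) = -4*(129 - 88) = -4*41 = -164)
B - G = -164 - 5*sqrt(33987)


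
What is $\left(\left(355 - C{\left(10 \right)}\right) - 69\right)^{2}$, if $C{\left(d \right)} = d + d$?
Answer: $70756$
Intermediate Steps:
$C{\left(d \right)} = 2 d$
$\left(\left(355 - C{\left(10 \right)}\right) - 69\right)^{2} = \left(\left(355 - 2 \cdot 10\right) - 69\right)^{2} = \left(\left(355 - 20\right) - 69\right)^{2} = \left(335 - 69\right)^{2} = 266^{2} = 70756$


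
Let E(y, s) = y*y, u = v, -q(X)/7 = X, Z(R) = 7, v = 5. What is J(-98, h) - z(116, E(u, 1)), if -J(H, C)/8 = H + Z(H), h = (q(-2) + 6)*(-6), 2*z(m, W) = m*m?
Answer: -6000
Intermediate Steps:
q(X) = -7*X
u = 5
E(y, s) = y²
z(m, W) = m²/2 (z(m, W) = (m*m)/2 = m²/2)
h = -120 (h = (-7*(-2) + 6)*(-6) = (14 + 6)*(-6) = 20*(-6) = -120)
J(H, C) = -56 - 8*H (J(H, C) = -8*(H + 7) = -8*(7 + H) = -56 - 8*H)
J(-98, h) - z(116, E(u, 1)) = (-56 - 8*(-98)) - 116²/2 = (-56 + 784) - 13456/2 = 728 - 1*6728 = 728 - 6728 = -6000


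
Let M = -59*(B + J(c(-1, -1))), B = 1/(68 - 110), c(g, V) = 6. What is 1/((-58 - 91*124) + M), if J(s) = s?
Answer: -42/491173 ≈ -8.5510e-5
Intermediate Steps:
B = -1/42 (B = 1/(-42) = -1/42 ≈ -0.023810)
M = -14809/42 (M = -59*(-1/42 + 6) = -59*251/42 = -14809/42 ≈ -352.60)
1/((-58 - 91*124) + M) = 1/((-58 - 91*124) - 14809/42) = 1/((-58 - 11284) - 14809/42) = 1/(-11342 - 14809/42) = 1/(-491173/42) = -42/491173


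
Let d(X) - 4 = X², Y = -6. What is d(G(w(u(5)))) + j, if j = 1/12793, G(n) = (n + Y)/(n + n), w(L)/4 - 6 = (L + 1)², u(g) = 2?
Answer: 21505433/5117200 ≈ 4.2026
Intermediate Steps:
w(L) = 24 + 4*(1 + L)² (w(L) = 24 + 4*(L + 1)² = 24 + 4*(1 + L)²)
G(n) = (-6 + n)/(2*n) (G(n) = (n - 6)/(n + n) = (-6 + n)/((2*n)) = (-6 + n)*(1/(2*n)) = (-6 + n)/(2*n))
j = 1/12793 ≈ 7.8168e-5
d(X) = 4 + X²
d(G(w(u(5)))) + j = (4 + ((-6 + (24 + 4*(1 + 2)²))/(2*(24 + 4*(1 + 2)²)))²) + 1/12793 = (4 + ((-6 + (24 + 4*3²))/(2*(24 + 4*3²)))²) + 1/12793 = (4 + ((-6 + (24 + 4*9))/(2*(24 + 4*9)))²) + 1/12793 = (4 + ((-6 + (24 + 36))/(2*(24 + 36)))²) + 1/12793 = (4 + ((½)*(-6 + 60)/60)²) + 1/12793 = (4 + ((½)*(1/60)*54)²) + 1/12793 = (4 + (9/20)²) + 1/12793 = (4 + 81/400) + 1/12793 = 1681/400 + 1/12793 = 21505433/5117200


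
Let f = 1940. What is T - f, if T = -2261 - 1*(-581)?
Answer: -3620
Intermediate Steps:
T = -1680 (T = -2261 + 581 = -1680)
T - f = -1680 - 1*1940 = -1680 - 1940 = -3620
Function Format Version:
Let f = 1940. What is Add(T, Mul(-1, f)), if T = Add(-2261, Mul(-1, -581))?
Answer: -3620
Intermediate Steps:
T = -1680 (T = Add(-2261, 581) = -1680)
Add(T, Mul(-1, f)) = Add(-1680, Mul(-1, 1940)) = Add(-1680, -1940) = -3620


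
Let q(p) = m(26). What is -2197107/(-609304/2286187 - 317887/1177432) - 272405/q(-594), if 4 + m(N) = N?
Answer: 129719837559217441751/31771589392334 ≈ 4.0829e+6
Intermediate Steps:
m(N) = -4 + N
q(p) = 22 (q(p) = -4 + 26 = 22)
-2197107/(-609304/2286187 - 317887/1177432) - 272405/q(-594) = -2197107/(-609304/2286187 - 317887/1177432) - 272405/22 = -2197107/(-1444163154197/2691829731784) - 272405/22 = -2197107*(-2691829731784/1444163154197) - 272405/22 = 5914237946510748888/1444163154197 - 272405/22 = 129719837559217441751/31771589392334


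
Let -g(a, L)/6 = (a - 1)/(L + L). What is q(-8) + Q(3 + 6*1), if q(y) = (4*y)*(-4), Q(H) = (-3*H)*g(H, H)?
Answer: 200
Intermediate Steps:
g(a, L) = -3*(-1 + a)/L (g(a, L) = -6*(a - 1)/(L + L) = -6*(-1 + a)/(2*L) = -6*(-1 + a)*1/(2*L) = -3*(-1 + a)/L)
Q(H) = -9 + 9*H (Q(H) = (-3*H)*(3*(1 - H)/H) = -9 + 9*H)
q(y) = -16*y
q(-8) + Q(3 + 6*1) = -16*(-8) + (-9 + 9*(3 + 6*1)) = 128 + (-9 + 9*(3 + 6)) = 128 + (-9 + 9*9) = 128 + (-9 + 81) = 128 + 72 = 200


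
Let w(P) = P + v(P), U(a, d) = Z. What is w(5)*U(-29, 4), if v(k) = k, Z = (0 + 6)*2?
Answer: 120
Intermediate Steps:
Z = 12 (Z = 6*2 = 12)
U(a, d) = 12
w(P) = 2*P (w(P) = P + P = 2*P)
w(5)*U(-29, 4) = (2*5)*12 = 10*12 = 120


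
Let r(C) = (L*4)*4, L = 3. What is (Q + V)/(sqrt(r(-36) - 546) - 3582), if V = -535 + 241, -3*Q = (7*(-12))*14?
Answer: -58506/2138537 - 49*I*sqrt(498)/6415611 ≈ -0.027358 - 0.00017044*I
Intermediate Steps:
r(C) = 48 (r(C) = (3*4)*4 = 12*4 = 48)
Q = 392 (Q = -7*(-12)*14/3 = -(-28)*14 = -1/3*(-1176) = 392)
V = -294
(Q + V)/(sqrt(r(-36) - 546) - 3582) = (392 - 294)/(sqrt(48 - 546) - 3582) = 98/(sqrt(-498) - 3582) = 98/(I*sqrt(498) - 3582) = 98/(-3582 + I*sqrt(498))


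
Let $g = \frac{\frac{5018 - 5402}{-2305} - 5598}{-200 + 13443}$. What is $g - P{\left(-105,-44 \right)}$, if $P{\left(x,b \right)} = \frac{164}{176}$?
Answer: $- \frac{1819261979}{1343105060} \approx -1.3545$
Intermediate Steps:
$P{\left(x,b \right)} = \frac{41}{44}$ ($P{\left(x,b \right)} = 164 \cdot \frac{1}{176} = \frac{41}{44}$)
$g = - \frac{12903006}{30525115}$ ($g = \frac{\left(-384\right) \left(- \frac{1}{2305}\right) - 5598}{13243} = \left(\frac{384}{2305} - 5598\right) \frac{1}{13243} = \left(- \frac{12903006}{2305}\right) \frac{1}{13243} = - \frac{12903006}{30525115} \approx -0.4227$)
$g - P{\left(-105,-44 \right)} = - \frac{12903006}{30525115} - \frac{41}{44} = - \frac{1819261979}{1343105060}$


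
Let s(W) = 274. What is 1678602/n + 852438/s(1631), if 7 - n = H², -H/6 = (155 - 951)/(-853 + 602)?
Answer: -4954078988463/3064576153 ≈ -1616.6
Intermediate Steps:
H = -4776/251 (H = -6*(155 - 951)/(-853 + 602) = -(-4776)/(-251) = -(-4776)*(-1)/251 = -6*796/251 = -4776/251 ≈ -19.028)
n = -22369169/63001 (n = 7 - (-4776/251)² = 7 - 1*22810176/63001 = 7 - 22810176/63001 = -22369169/63001 ≈ -355.06)
1678602/n + 852438/s(1631) = 1678602/(-22369169/63001) + 852438/274 = 1678602*(-63001/22369169) + 852438*(1/274) = -105753604602/22369169 + 426219/137 = -4954078988463/3064576153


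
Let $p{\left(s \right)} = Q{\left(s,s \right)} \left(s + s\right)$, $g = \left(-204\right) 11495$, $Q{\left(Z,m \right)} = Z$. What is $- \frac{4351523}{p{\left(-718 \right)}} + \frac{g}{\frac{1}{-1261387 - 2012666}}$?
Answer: $\frac{7915962581120377597}{1031048} \approx 7.6776 \cdot 10^{12}$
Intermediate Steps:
$g = -2344980$
$p{\left(s \right)} = 2 s^{2}$ ($p{\left(s \right)} = s \left(s + s\right) = s 2 s = 2 s^{2}$)
$- \frac{4351523}{p{\left(-718 \right)}} + \frac{g}{\frac{1}{-1261387 - 2012666}} = - \frac{4351523}{2 \left(-718\right)^{2}} - \frac{2344980}{\frac{1}{-1261387 - 2012666}} = - \frac{4351523}{2 \cdot 515524} - \frac{2344980}{\frac{1}{-3274053}} = - \frac{4351523}{1031048} - \frac{2344980}{- \frac{1}{3274053}} = \left(-4351523\right) \frac{1}{1031048} - -7677588803940 = - \frac{4351523}{1031048} + 7677588803940 = \frac{7915962581120377597}{1031048}$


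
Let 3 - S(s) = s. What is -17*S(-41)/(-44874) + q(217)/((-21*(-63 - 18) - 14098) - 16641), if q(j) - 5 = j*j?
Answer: -522893933/325762803 ≈ -1.6051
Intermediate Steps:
q(j) = 5 + j**2 (q(j) = 5 + j*j = 5 + j**2)
S(s) = 3 - s
-17*S(-41)/(-44874) + q(217)/((-21*(-63 - 18) - 14098) - 16641) = -17*(3 - 1*(-41))/(-44874) + (5 + 217**2)/((-21*(-63 - 18) - 14098) - 16641) = -17*(3 + 41)*(-1/44874) + (5 + 47089)/((-21*(-81) - 14098) - 16641) = -17*44*(-1/44874) + 47094/((1701 - 14098) - 16641) = -748*(-1/44874) + 47094/(-12397 - 16641) = 374/22437 + 47094/(-29038) = 374/22437 + 47094*(-1/29038) = 374/22437 - 23547/14519 = -522893933/325762803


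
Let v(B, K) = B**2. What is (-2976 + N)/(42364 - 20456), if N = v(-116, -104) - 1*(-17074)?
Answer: 13777/10954 ≈ 1.2577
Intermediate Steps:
N = 30530 (N = (-116)**2 - 1*(-17074) = 13456 + 17074 = 30530)
(-2976 + N)/(42364 - 20456) = (-2976 + 30530)/(42364 - 20456) = 27554/21908 = 27554*(1/21908) = 13777/10954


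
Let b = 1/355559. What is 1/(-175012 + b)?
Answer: -355559/62227091707 ≈ -5.7139e-6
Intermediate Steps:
b = 1/355559 ≈ 2.8125e-6
1/(-175012 + b) = 1/(-175012 + 1/355559) = 1/(-62227091707/355559) = -355559/62227091707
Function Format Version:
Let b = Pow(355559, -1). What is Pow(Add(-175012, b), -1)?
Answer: Rational(-355559, 62227091707) ≈ -5.7139e-6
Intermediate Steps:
b = Rational(1, 355559) ≈ 2.8125e-6
Pow(Add(-175012, b), -1) = Pow(Add(-175012, Rational(1, 355559)), -1) = Pow(Rational(-62227091707, 355559), -1) = Rational(-355559, 62227091707)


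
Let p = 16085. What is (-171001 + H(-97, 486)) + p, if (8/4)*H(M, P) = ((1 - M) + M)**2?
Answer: -309831/2 ≈ -1.5492e+5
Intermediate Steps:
H(M, P) = 1/2 (H(M, P) = ((1 - M) + M)**2/2 = (1/2)*1**2 = (1/2)*1 = 1/2)
(-171001 + H(-97, 486)) + p = (-171001 + 1/2) + 16085 = -342001/2 + 16085 = -309831/2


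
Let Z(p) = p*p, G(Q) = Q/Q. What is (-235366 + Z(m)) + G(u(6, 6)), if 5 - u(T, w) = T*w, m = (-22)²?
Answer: -1109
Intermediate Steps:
m = 484
u(T, w) = 5 - T*w
G(Q) = 1
Z(p) = p²
(-235366 + Z(m)) + G(u(6, 6)) = (-235366 + 484²) + 1 = (-235366 + 234256) + 1 = -1110 + 1 = -1109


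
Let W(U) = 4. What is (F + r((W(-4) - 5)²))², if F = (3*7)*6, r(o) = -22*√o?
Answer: 10816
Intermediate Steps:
F = 126 (F = 21*6 = 126)
(F + r((W(-4) - 5)²))² = (126 - 22*√((4 - 5)²))² = (126 - 22*√((-1)²))² = (126 - 22*√1)² = (126 - 22*1)² = (126 - 22)² = 104² = 10816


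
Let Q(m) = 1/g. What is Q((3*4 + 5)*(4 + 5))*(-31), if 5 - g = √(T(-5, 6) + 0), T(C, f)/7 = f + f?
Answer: 155/59 + 62*√21/59 ≈ 7.4427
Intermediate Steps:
T(C, f) = 14*f (T(C, f) = 7*(f + f) = 7*(2*f) = 14*f)
g = 5 - 2*√21 (g = 5 - √(14*6 + 0) = 5 - √(84 + 0) = 5 - √84 = 5 - 2*√21 ≈ -4.1652)
Q(m) = 1/(5 - 2*√21)
Q((3*4 + 5)*(4 + 5))*(-31) = (-5/59 - 2*√21/59)*(-31) = 155/59 + 62*√21/59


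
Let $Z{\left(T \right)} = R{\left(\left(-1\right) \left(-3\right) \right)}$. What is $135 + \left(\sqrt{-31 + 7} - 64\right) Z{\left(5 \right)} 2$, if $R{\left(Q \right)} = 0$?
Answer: $135$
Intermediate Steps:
$Z{\left(T \right)} = 0$
$135 + \left(\sqrt{-31 + 7} - 64\right) Z{\left(5 \right)} 2 = 135 + \left(\sqrt{-31 + 7} - 64\right) 0 \cdot 2 = 135 + \left(\sqrt{-24} - 64\right) 0 = 135 + \left(2 i \sqrt{6} - 64\right) 0 = 135 + \left(-64 + 2 i \sqrt{6}\right) 0 = 135 + 0 = 135$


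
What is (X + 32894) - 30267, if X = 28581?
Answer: 31208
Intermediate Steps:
(X + 32894) - 30267 = (28581 + 32894) - 30267 = 61475 - 30267 = 31208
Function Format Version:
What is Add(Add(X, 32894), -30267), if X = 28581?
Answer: 31208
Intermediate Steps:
Add(Add(X, 32894), -30267) = Add(Add(28581, 32894), -30267) = Add(61475, -30267) = 31208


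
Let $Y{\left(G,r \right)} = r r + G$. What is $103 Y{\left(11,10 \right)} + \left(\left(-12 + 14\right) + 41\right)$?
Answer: $11476$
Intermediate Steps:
$Y{\left(G,r \right)} = G + r^{2}$ ($Y{\left(G,r \right)} = r^{2} + G = G + r^{2}$)
$103 Y{\left(11,10 \right)} + \left(\left(-12 + 14\right) + 41\right) = 103 \left(11 + 10^{2}\right) + \left(\left(-12 + 14\right) + 41\right) = 103 \left(11 + 100\right) + \left(2 + 41\right) = 103 \cdot 111 + 43 = 11433 + 43 = 11476$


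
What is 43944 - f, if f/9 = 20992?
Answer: -144984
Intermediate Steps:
f = 188928 (f = 9*20992 = 188928)
43944 - f = 43944 - 1*188928 = 43944 - 188928 = -144984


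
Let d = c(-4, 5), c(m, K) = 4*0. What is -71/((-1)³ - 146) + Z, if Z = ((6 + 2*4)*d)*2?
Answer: 71/147 ≈ 0.48299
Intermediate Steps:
c(m, K) = 0
d = 0
Z = 0 (Z = ((6 + 2*4)*0)*2 = ((6 + 8)*0)*2 = (14*0)*2 = 0*2 = 0)
-71/((-1)³ - 146) + Z = -71/((-1)³ - 146) + 0 = -71/(-1 - 146) + 0 = -71/(-147) + 0 = -71*(-1/147) + 0 = 71/147 + 0 = 71/147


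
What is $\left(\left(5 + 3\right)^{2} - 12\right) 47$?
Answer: $2444$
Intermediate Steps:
$\left(\left(5 + 3\right)^{2} - 12\right) 47 = \left(8^{2} - 12\right) 47 = \left(64 - 12\right) 47 = 52 \cdot 47 = 2444$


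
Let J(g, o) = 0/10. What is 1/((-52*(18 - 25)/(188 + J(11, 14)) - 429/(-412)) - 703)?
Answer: -19364/13555237 ≈ -0.0014285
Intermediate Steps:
J(g, o) = 0 (J(g, o) = 0*(⅒) = 0)
1/((-52*(18 - 25)/(188 + J(11, 14)) - 429/(-412)) - 703) = 1/((-52*(18 - 25)/(188 + 0) - 429/(-412)) - 703) = 1/((-52/(188/(-7)) - 429*(-1/412)) - 703) = 1/((-52/(188*(-⅐)) + 429/412) - 703) = 1/((-52/(-188/7) + 429/412) - 703) = 1/((-52*(-7/188) + 429/412) - 703) = 1/((91/47 + 429/412) - 703) = 1/(57655/19364 - 703) = 1/(-13555237/19364) = -19364/13555237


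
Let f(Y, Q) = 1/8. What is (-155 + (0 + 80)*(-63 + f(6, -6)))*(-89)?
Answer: 461465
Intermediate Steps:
f(Y, Q) = ⅛
(-155 + (0 + 80)*(-63 + f(6, -6)))*(-89) = (-155 + (0 + 80)*(-63 + ⅛))*(-89) = (-155 + 80*(-503/8))*(-89) = (-155 - 5030)*(-89) = -5185*(-89) = 461465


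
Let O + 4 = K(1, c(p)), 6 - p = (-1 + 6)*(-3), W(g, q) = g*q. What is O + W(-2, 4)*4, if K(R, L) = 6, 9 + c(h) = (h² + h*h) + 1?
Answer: -30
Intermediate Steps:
p = 21 (p = 6 - (-1 + 6)*(-3) = 6 - 5*(-3) = 6 - 1*(-15) = 6 + 15 = 21)
c(h) = -8 + 2*h² (c(h) = -9 + ((h² + h*h) + 1) = -9 + ((h² + h²) + 1) = -9 + (2*h² + 1) = -9 + (1 + 2*h²) = -8 + 2*h²)
O = 2 (O = -4 + 6 = 2)
O + W(-2, 4)*4 = 2 - 2*4*4 = 2 - 8*4 = 2 - 32 = -30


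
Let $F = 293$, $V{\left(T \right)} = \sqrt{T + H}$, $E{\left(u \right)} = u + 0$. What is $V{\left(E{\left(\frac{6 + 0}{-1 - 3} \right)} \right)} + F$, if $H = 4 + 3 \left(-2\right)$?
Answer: $293 + \frac{i \sqrt{14}}{2} \approx 293.0 + 1.8708 i$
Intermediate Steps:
$H = -2$ ($H = 4 - 6 = -2$)
$E{\left(u \right)} = u$
$V{\left(T \right)} = \sqrt{-2 + T}$ ($V{\left(T \right)} = \sqrt{T - 2} = \sqrt{-2 + T}$)
$V{\left(E{\left(\frac{6 + 0}{-1 - 3} \right)} \right)} + F = \sqrt{-2 + \frac{6 + 0}{-1 - 3}} + 293 = \sqrt{-2 + \frac{6}{-4}} + 293 = \sqrt{-2 + 6 \left(- \frac{1}{4}\right)} + 293 = \sqrt{-2 - \frac{3}{2}} + 293 = \sqrt{- \frac{7}{2}} + 293 = \frac{i \sqrt{14}}{2} + 293 = 293 + \frac{i \sqrt{14}}{2}$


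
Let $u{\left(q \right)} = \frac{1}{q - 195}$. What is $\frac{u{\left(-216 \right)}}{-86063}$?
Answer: $\frac{1}{35371893} \approx 2.8271 \cdot 10^{-8}$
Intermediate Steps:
$u{\left(q \right)} = \frac{1}{-195 + q}$ ($u{\left(q \right)} = \frac{1}{q - 195} = \frac{1}{-195 + q}$)
$\frac{u{\left(-216 \right)}}{-86063} = \frac{1}{\left(-195 - 216\right) \left(-86063\right)} = \frac{1}{-411} \left(- \frac{1}{86063}\right) = \left(- \frac{1}{411}\right) \left(- \frac{1}{86063}\right) = \frac{1}{35371893}$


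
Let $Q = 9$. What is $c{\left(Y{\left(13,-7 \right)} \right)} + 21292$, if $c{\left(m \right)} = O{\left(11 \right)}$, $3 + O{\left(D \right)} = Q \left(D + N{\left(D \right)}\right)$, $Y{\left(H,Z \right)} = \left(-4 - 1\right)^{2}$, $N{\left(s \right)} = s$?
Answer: $21487$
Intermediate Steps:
$Y{\left(H,Z \right)} = 25$ ($Y{\left(H,Z \right)} = \left(-5\right)^{2} = 25$)
$O{\left(D \right)} = -3 + 18 D$ ($O{\left(D \right)} = -3 + 9 \left(D + D\right) = -3 + 9 \cdot 2 D = -3 + 18 D$)
$c{\left(m \right)} = 195$ ($c{\left(m \right)} = -3 + 18 \cdot 11 = -3 + 198 = 195$)
$c{\left(Y{\left(13,-7 \right)} \right)} + 21292 = 195 + 21292 = 21487$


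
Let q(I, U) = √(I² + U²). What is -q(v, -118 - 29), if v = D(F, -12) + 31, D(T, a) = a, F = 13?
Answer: -13*√130 ≈ -148.22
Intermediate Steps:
v = 19 (v = -12 + 31 = 19)
-q(v, -118 - 29) = -√(19² + (-118 - 29)²) = -√(361 + (-147)²) = -√(361 + 21609) = -√21970 = -13*√130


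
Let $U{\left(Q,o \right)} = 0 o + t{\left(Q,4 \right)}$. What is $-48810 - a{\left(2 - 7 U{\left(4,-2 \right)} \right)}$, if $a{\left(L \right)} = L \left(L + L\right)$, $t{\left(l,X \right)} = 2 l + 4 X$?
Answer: $-103922$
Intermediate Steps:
$U{\left(Q,o \right)} = 16 + 2 Q$ ($U{\left(Q,o \right)} = 0 o + \left(2 Q + 4 \cdot 4\right) = 0 + \left(2 Q + 16\right) = 0 + \left(16 + 2 Q\right) = 16 + 2 Q$)
$a{\left(L \right)} = 2 L^{2}$ ($a{\left(L \right)} = L 2 L = 2 L^{2}$)
$-48810 - a{\left(2 - 7 U{\left(4,-2 \right)} \right)} = -48810 - 2 \left(2 - 7 \left(16 + 2 \cdot 4\right)\right)^{2} = -48810 - 2 \left(2 - 7 \left(16 + 8\right)\right)^{2} = -48810 - 2 \left(2 - 168\right)^{2} = -48810 - 2 \left(-166\right)^{2} = -48810 - 2 \cdot 27556 = -48810 - 55112 = -103922$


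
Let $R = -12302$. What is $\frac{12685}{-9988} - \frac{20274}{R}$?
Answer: $\frac{23222921}{61436188} \approx 0.378$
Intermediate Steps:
$\frac{12685}{-9988} - \frac{20274}{R} = \frac{12685}{-9988} - \frac{20274}{-12302} = 12685 \left(- \frac{1}{9988}\right) - - \frac{10137}{6151} = - \frac{12685}{9988} + \frac{10137}{6151} = \frac{23222921}{61436188}$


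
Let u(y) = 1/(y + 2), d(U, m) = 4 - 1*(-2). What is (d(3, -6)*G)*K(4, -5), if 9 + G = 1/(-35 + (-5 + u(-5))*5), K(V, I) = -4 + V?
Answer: 0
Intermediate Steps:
d(U, m) = 6 (d(U, m) = 4 + 2 = 6)
u(y) = 1/(2 + y)
G = -1668/185 (G = -9 + 1/(-35 + (-5 + 1/(2 - 5))*5) = -9 + 1/(-35 + (-5 + 1/(-3))*5) = -9 + 1/(-35 + (-5 - ⅓)*5) = -9 + 1/(-35 - 16/3*5) = -9 + 1/(-35 - 80/3) = -9 + 1/(-185/3) = -9 - 3/185 = -1668/185 ≈ -9.0162)
(d(3, -6)*G)*K(4, -5) = (6*(-1668/185))*(-4 + 4) = -10008/185*0 = 0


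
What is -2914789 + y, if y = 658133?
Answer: -2256656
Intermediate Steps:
-2914789 + y = -2914789 + 658133 = -2256656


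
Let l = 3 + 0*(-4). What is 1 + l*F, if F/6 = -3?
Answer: -53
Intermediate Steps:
F = -18 (F = 6*(-3) = -18)
l = 3 (l = 3 + 0 = 3)
1 + l*F = 1 + 3*(-18) = 1 - 54 = -53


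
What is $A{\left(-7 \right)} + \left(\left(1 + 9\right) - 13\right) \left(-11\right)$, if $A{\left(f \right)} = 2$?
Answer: $35$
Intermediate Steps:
$A{\left(-7 \right)} + \left(\left(1 + 9\right) - 13\right) \left(-11\right) = 2 + \left(\left(1 + 9\right) - 13\right) \left(-11\right) = 2 + \left(10 - 13\right) \left(-11\right) = 2 - -33 = 2 + 33 = 35$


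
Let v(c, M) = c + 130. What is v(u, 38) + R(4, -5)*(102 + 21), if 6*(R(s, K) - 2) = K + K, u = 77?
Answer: 248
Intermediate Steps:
R(s, K) = 2 + K/3 (R(s, K) = 2 + (K + K)/6 = 2 + (2*K)/6 = 2 + K/3)
v(c, M) = 130 + c
v(u, 38) + R(4, -5)*(102 + 21) = (130 + 77) + (2 + (⅓)*(-5))*(102 + 21) = 207 + (2 - 5/3)*123 = 207 + (⅓)*123 = 207 + 41 = 248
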